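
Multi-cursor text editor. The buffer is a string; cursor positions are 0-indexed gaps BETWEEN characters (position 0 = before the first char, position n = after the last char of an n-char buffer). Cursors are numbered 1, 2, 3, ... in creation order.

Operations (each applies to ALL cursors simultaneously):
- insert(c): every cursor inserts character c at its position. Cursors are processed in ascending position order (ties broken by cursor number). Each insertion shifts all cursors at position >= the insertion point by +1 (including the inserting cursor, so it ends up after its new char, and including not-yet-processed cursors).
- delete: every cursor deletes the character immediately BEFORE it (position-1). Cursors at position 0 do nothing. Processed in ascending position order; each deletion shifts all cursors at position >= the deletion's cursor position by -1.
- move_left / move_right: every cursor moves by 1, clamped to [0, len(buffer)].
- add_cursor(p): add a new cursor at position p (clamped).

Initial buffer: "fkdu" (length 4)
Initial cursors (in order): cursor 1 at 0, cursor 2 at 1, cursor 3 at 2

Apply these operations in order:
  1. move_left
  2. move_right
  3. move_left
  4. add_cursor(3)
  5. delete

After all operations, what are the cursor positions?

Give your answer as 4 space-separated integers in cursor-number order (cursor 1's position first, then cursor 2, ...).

Answer: 0 0 0 1

Derivation:
After op 1 (move_left): buffer="fkdu" (len 4), cursors c1@0 c2@0 c3@1, authorship ....
After op 2 (move_right): buffer="fkdu" (len 4), cursors c1@1 c2@1 c3@2, authorship ....
After op 3 (move_left): buffer="fkdu" (len 4), cursors c1@0 c2@0 c3@1, authorship ....
After op 4 (add_cursor(3)): buffer="fkdu" (len 4), cursors c1@0 c2@0 c3@1 c4@3, authorship ....
After op 5 (delete): buffer="ku" (len 2), cursors c1@0 c2@0 c3@0 c4@1, authorship ..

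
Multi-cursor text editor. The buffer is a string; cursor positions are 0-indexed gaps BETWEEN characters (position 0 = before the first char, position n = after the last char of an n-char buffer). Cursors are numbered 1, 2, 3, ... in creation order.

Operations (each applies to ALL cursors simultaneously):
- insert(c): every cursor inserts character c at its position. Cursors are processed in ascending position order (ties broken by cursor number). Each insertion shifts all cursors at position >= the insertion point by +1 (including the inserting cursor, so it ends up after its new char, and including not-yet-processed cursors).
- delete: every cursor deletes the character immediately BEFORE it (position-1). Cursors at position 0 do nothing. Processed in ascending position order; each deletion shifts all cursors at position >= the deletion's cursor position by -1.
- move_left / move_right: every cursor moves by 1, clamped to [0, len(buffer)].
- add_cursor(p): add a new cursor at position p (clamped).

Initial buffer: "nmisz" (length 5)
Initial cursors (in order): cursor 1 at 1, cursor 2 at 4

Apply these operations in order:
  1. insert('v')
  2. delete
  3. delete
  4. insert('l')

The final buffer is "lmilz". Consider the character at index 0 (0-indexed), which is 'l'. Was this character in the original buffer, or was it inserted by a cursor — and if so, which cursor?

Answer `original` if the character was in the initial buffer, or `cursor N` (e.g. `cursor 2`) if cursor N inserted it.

Answer: cursor 1

Derivation:
After op 1 (insert('v')): buffer="nvmisvz" (len 7), cursors c1@2 c2@6, authorship .1...2.
After op 2 (delete): buffer="nmisz" (len 5), cursors c1@1 c2@4, authorship .....
After op 3 (delete): buffer="miz" (len 3), cursors c1@0 c2@2, authorship ...
After op 4 (insert('l')): buffer="lmilz" (len 5), cursors c1@1 c2@4, authorship 1..2.
Authorship (.=original, N=cursor N): 1 . . 2 .
Index 0: author = 1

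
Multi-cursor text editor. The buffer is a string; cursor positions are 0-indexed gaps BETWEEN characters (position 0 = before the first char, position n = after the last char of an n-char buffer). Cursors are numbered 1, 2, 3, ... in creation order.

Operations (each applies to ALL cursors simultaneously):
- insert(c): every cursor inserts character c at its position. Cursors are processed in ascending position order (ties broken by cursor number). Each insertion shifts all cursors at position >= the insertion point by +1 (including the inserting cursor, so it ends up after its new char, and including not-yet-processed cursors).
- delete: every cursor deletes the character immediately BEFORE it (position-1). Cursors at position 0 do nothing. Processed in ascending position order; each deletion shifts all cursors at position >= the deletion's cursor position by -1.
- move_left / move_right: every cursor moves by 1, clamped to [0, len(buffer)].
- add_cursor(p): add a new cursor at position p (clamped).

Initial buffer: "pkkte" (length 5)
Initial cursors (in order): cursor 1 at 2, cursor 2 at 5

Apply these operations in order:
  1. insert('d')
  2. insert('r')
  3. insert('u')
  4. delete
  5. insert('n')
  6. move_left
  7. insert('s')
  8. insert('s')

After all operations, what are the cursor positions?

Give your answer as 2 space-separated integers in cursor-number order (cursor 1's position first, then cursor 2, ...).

After op 1 (insert('d')): buffer="pkdkted" (len 7), cursors c1@3 c2@7, authorship ..1...2
After op 2 (insert('r')): buffer="pkdrktedr" (len 9), cursors c1@4 c2@9, authorship ..11...22
After op 3 (insert('u')): buffer="pkdruktedru" (len 11), cursors c1@5 c2@11, authorship ..111...222
After op 4 (delete): buffer="pkdrktedr" (len 9), cursors c1@4 c2@9, authorship ..11...22
After op 5 (insert('n')): buffer="pkdrnktedrn" (len 11), cursors c1@5 c2@11, authorship ..111...222
After op 6 (move_left): buffer="pkdrnktedrn" (len 11), cursors c1@4 c2@10, authorship ..111...222
After op 7 (insert('s')): buffer="pkdrsnktedrsn" (len 13), cursors c1@5 c2@12, authorship ..1111...2222
After op 8 (insert('s')): buffer="pkdrssnktedrssn" (len 15), cursors c1@6 c2@14, authorship ..11111...22222

Answer: 6 14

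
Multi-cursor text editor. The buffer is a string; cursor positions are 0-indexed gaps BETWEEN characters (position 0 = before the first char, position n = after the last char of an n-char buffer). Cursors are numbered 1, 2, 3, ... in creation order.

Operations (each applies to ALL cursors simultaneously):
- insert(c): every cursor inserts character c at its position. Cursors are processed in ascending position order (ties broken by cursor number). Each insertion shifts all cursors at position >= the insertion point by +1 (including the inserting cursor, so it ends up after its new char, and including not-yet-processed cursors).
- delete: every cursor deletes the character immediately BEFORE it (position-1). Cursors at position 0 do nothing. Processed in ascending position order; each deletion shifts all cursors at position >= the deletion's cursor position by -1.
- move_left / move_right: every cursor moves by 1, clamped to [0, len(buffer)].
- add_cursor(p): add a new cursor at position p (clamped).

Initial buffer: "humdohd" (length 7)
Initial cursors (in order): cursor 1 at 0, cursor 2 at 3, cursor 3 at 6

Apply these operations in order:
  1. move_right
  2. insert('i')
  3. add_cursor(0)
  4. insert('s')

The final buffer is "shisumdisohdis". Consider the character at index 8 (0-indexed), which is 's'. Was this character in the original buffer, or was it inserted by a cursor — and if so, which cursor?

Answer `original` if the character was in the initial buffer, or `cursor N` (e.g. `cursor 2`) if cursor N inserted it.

Answer: cursor 2

Derivation:
After op 1 (move_right): buffer="humdohd" (len 7), cursors c1@1 c2@4 c3@7, authorship .......
After op 2 (insert('i')): buffer="hiumdiohdi" (len 10), cursors c1@2 c2@6 c3@10, authorship .1...2...3
After op 3 (add_cursor(0)): buffer="hiumdiohdi" (len 10), cursors c4@0 c1@2 c2@6 c3@10, authorship .1...2...3
After op 4 (insert('s')): buffer="shisumdisohdis" (len 14), cursors c4@1 c1@4 c2@9 c3@14, authorship 4.11...22...33
Authorship (.=original, N=cursor N): 4 . 1 1 . . . 2 2 . . . 3 3
Index 8: author = 2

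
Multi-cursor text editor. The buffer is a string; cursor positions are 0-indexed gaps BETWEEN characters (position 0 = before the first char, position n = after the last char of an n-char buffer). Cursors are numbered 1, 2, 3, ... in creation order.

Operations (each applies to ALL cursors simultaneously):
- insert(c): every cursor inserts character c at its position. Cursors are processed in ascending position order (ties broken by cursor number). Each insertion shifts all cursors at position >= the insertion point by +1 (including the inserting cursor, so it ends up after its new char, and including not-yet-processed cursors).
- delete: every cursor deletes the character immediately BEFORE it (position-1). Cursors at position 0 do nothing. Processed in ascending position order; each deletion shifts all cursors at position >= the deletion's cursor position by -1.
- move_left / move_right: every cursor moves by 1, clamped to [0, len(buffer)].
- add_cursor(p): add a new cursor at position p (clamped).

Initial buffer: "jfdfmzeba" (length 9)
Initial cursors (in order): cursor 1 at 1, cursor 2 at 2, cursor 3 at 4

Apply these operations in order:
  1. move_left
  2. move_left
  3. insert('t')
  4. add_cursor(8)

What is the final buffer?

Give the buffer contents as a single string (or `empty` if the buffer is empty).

Answer: ttjftdfmzeba

Derivation:
After op 1 (move_left): buffer="jfdfmzeba" (len 9), cursors c1@0 c2@1 c3@3, authorship .........
After op 2 (move_left): buffer="jfdfmzeba" (len 9), cursors c1@0 c2@0 c3@2, authorship .........
After op 3 (insert('t')): buffer="ttjftdfmzeba" (len 12), cursors c1@2 c2@2 c3@5, authorship 12..3.......
After op 4 (add_cursor(8)): buffer="ttjftdfmzeba" (len 12), cursors c1@2 c2@2 c3@5 c4@8, authorship 12..3.......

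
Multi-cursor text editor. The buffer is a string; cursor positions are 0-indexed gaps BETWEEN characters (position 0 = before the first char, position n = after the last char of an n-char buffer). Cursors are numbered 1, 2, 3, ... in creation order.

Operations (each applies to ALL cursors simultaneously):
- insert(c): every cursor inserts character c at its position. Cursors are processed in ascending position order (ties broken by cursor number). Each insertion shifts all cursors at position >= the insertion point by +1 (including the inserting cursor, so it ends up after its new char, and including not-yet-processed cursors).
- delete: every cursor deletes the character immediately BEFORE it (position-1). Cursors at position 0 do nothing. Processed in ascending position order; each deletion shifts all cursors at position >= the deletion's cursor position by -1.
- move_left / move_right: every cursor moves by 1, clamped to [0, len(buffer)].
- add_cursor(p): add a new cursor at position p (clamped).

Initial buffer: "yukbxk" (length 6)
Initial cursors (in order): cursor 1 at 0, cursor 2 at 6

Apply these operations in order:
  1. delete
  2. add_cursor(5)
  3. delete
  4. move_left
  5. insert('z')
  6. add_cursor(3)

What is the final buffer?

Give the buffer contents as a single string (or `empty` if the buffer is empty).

After op 1 (delete): buffer="yukbx" (len 5), cursors c1@0 c2@5, authorship .....
After op 2 (add_cursor(5)): buffer="yukbx" (len 5), cursors c1@0 c2@5 c3@5, authorship .....
After op 3 (delete): buffer="yuk" (len 3), cursors c1@0 c2@3 c3@3, authorship ...
After op 4 (move_left): buffer="yuk" (len 3), cursors c1@0 c2@2 c3@2, authorship ...
After op 5 (insert('z')): buffer="zyuzzk" (len 6), cursors c1@1 c2@5 c3@5, authorship 1..23.
After op 6 (add_cursor(3)): buffer="zyuzzk" (len 6), cursors c1@1 c4@3 c2@5 c3@5, authorship 1..23.

Answer: zyuzzk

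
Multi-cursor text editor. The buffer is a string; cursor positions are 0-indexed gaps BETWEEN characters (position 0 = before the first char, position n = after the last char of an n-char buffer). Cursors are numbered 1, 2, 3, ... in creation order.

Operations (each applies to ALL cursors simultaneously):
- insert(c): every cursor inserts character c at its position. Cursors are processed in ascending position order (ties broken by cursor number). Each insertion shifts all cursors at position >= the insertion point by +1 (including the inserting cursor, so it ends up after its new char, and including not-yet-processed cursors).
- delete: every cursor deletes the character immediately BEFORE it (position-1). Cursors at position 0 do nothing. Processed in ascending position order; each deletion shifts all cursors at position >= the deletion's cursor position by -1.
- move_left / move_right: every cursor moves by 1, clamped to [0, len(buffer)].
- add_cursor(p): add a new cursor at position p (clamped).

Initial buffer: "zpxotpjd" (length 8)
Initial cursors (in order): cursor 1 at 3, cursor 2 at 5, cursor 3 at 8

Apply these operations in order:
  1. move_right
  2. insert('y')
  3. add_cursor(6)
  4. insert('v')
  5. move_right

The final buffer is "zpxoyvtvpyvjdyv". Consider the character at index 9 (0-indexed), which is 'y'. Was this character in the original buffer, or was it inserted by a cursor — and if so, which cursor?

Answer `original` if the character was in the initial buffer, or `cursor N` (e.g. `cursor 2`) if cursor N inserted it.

Answer: cursor 2

Derivation:
After op 1 (move_right): buffer="zpxotpjd" (len 8), cursors c1@4 c2@6 c3@8, authorship ........
After op 2 (insert('y')): buffer="zpxoytpyjdy" (len 11), cursors c1@5 c2@8 c3@11, authorship ....1..2..3
After op 3 (add_cursor(6)): buffer="zpxoytpyjdy" (len 11), cursors c1@5 c4@6 c2@8 c3@11, authorship ....1..2..3
After op 4 (insert('v')): buffer="zpxoyvtvpyvjdyv" (len 15), cursors c1@6 c4@8 c2@11 c3@15, authorship ....11.4.22..33
After op 5 (move_right): buffer="zpxoyvtvpyvjdyv" (len 15), cursors c1@7 c4@9 c2@12 c3@15, authorship ....11.4.22..33
Authorship (.=original, N=cursor N): . . . . 1 1 . 4 . 2 2 . . 3 3
Index 9: author = 2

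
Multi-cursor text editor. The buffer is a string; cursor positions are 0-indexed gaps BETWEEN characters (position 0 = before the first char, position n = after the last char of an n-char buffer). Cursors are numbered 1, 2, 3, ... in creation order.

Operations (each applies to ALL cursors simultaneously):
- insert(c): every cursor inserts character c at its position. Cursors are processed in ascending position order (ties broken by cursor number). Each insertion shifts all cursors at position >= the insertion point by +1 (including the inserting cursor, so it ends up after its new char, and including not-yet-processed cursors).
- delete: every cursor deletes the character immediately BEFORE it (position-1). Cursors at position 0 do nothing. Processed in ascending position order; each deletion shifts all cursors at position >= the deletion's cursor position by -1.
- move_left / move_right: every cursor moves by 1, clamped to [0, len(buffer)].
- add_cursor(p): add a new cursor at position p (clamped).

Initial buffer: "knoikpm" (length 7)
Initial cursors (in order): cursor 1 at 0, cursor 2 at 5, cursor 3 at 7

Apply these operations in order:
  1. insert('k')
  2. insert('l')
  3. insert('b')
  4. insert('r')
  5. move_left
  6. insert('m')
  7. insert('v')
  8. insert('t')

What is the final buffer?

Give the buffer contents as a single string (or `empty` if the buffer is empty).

Answer: klbmvtrknoikklbmvtrpmklbmvtr

Derivation:
After op 1 (insert('k')): buffer="kknoikkpmk" (len 10), cursors c1@1 c2@7 c3@10, authorship 1.....2..3
After op 2 (insert('l')): buffer="klknoikklpmkl" (len 13), cursors c1@2 c2@9 c3@13, authorship 11.....22..33
After op 3 (insert('b')): buffer="klbknoikklbpmklb" (len 16), cursors c1@3 c2@11 c3@16, authorship 111.....222..333
After op 4 (insert('r')): buffer="klbrknoikklbrpmklbr" (len 19), cursors c1@4 c2@13 c3@19, authorship 1111.....2222..3333
After op 5 (move_left): buffer="klbrknoikklbrpmklbr" (len 19), cursors c1@3 c2@12 c3@18, authorship 1111.....2222..3333
After op 6 (insert('m')): buffer="klbmrknoikklbmrpmklbmr" (len 22), cursors c1@4 c2@14 c3@21, authorship 11111.....22222..33333
After op 7 (insert('v')): buffer="klbmvrknoikklbmvrpmklbmvr" (len 25), cursors c1@5 c2@16 c3@24, authorship 111111.....222222..333333
After op 8 (insert('t')): buffer="klbmvtrknoikklbmvtrpmklbmvtr" (len 28), cursors c1@6 c2@18 c3@27, authorship 1111111.....2222222..3333333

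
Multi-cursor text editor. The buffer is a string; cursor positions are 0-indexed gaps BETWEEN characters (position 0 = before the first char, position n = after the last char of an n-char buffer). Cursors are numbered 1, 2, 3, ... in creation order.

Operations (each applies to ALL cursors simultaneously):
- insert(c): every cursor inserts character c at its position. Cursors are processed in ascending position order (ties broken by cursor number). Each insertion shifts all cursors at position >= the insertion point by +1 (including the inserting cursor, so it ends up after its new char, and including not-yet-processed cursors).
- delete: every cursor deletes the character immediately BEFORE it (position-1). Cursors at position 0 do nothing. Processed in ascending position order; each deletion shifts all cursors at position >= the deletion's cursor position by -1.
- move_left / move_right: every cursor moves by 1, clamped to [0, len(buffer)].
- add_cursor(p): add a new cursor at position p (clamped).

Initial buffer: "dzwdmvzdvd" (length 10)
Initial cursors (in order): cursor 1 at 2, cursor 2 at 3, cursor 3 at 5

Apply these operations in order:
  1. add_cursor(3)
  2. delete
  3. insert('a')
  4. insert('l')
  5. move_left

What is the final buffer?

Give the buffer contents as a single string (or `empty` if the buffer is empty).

After op 1 (add_cursor(3)): buffer="dzwdmvzdvd" (len 10), cursors c1@2 c2@3 c4@3 c3@5, authorship ..........
After op 2 (delete): buffer="dvzdvd" (len 6), cursors c1@0 c2@0 c4@0 c3@1, authorship ......
After op 3 (insert('a')): buffer="aaadavzdvd" (len 10), cursors c1@3 c2@3 c4@3 c3@5, authorship 124.3.....
After op 4 (insert('l')): buffer="aaallldalvzdvd" (len 14), cursors c1@6 c2@6 c4@6 c3@9, authorship 124124.33.....
After op 5 (move_left): buffer="aaallldalvzdvd" (len 14), cursors c1@5 c2@5 c4@5 c3@8, authorship 124124.33.....

Answer: aaallldalvzdvd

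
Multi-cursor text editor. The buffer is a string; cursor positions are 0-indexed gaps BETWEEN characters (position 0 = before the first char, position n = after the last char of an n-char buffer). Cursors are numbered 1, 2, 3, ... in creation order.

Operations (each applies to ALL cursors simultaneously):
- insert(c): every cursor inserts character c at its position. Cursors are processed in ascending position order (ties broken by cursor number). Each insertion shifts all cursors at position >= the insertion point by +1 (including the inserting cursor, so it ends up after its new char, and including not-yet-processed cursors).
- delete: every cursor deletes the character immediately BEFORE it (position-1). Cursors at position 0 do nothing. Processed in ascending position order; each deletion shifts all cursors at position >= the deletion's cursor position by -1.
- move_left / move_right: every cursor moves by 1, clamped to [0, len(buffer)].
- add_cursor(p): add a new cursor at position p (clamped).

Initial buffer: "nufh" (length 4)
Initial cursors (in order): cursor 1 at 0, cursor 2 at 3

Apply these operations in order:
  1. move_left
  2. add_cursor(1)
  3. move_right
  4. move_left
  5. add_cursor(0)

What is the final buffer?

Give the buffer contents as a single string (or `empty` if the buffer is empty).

Answer: nufh

Derivation:
After op 1 (move_left): buffer="nufh" (len 4), cursors c1@0 c2@2, authorship ....
After op 2 (add_cursor(1)): buffer="nufh" (len 4), cursors c1@0 c3@1 c2@2, authorship ....
After op 3 (move_right): buffer="nufh" (len 4), cursors c1@1 c3@2 c2@3, authorship ....
After op 4 (move_left): buffer="nufh" (len 4), cursors c1@0 c3@1 c2@2, authorship ....
After op 5 (add_cursor(0)): buffer="nufh" (len 4), cursors c1@0 c4@0 c3@1 c2@2, authorship ....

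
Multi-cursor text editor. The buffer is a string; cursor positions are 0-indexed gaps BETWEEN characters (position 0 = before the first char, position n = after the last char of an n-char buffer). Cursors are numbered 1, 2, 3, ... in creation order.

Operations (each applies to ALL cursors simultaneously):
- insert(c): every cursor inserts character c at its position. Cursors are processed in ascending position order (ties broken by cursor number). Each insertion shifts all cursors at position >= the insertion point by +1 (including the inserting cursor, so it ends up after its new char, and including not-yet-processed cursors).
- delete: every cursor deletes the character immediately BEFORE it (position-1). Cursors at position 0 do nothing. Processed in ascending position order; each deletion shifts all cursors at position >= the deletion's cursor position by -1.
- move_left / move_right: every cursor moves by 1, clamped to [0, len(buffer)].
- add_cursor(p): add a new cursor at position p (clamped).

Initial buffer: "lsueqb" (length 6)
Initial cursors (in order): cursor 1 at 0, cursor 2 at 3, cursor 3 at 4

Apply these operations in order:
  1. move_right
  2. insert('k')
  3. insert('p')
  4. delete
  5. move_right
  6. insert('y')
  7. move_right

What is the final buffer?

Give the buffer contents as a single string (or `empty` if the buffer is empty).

Answer: lksyuekqykby

Derivation:
After op 1 (move_right): buffer="lsueqb" (len 6), cursors c1@1 c2@4 c3@5, authorship ......
After op 2 (insert('k')): buffer="lksuekqkb" (len 9), cursors c1@2 c2@6 c3@8, authorship .1...2.3.
After op 3 (insert('p')): buffer="lkpsuekpqkpb" (len 12), cursors c1@3 c2@8 c3@11, authorship .11...22.33.
After op 4 (delete): buffer="lksuekqkb" (len 9), cursors c1@2 c2@6 c3@8, authorship .1...2.3.
After op 5 (move_right): buffer="lksuekqkb" (len 9), cursors c1@3 c2@7 c3@9, authorship .1...2.3.
After op 6 (insert('y')): buffer="lksyuekqykby" (len 12), cursors c1@4 c2@9 c3@12, authorship .1.1..2.23.3
After op 7 (move_right): buffer="lksyuekqykby" (len 12), cursors c1@5 c2@10 c3@12, authorship .1.1..2.23.3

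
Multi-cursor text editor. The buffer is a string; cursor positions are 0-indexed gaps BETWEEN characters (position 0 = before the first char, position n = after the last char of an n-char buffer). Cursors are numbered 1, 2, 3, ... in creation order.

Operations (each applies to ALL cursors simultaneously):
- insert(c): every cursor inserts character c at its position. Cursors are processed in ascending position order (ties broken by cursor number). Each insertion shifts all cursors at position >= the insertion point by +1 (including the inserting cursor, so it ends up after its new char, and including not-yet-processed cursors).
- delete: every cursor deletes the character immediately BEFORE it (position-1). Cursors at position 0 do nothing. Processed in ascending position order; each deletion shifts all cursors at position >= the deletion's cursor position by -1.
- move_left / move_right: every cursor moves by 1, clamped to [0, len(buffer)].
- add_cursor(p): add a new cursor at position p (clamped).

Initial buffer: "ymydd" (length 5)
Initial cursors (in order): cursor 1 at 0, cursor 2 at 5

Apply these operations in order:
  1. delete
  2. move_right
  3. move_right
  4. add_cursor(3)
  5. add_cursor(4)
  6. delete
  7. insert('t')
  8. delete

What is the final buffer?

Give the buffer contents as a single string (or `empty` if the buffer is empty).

Answer: empty

Derivation:
After op 1 (delete): buffer="ymyd" (len 4), cursors c1@0 c2@4, authorship ....
After op 2 (move_right): buffer="ymyd" (len 4), cursors c1@1 c2@4, authorship ....
After op 3 (move_right): buffer="ymyd" (len 4), cursors c1@2 c2@4, authorship ....
After op 4 (add_cursor(3)): buffer="ymyd" (len 4), cursors c1@2 c3@3 c2@4, authorship ....
After op 5 (add_cursor(4)): buffer="ymyd" (len 4), cursors c1@2 c3@3 c2@4 c4@4, authorship ....
After op 6 (delete): buffer="" (len 0), cursors c1@0 c2@0 c3@0 c4@0, authorship 
After op 7 (insert('t')): buffer="tttt" (len 4), cursors c1@4 c2@4 c3@4 c4@4, authorship 1234
After op 8 (delete): buffer="" (len 0), cursors c1@0 c2@0 c3@0 c4@0, authorship 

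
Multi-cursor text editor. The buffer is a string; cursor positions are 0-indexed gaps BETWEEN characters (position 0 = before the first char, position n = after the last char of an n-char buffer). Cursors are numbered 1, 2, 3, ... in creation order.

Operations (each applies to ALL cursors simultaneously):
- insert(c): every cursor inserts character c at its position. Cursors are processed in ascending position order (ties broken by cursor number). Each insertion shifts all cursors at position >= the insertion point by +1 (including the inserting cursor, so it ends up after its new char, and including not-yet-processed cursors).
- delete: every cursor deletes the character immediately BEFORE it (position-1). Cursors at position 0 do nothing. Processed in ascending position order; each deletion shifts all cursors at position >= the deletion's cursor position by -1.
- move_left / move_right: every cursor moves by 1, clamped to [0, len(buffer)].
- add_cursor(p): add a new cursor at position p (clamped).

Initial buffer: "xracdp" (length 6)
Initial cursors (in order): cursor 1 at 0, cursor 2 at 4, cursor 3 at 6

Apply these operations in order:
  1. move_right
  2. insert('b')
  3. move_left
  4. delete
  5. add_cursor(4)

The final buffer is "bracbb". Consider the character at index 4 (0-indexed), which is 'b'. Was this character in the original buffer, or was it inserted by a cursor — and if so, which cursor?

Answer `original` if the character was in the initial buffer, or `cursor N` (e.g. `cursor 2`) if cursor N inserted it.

After op 1 (move_right): buffer="xracdp" (len 6), cursors c1@1 c2@5 c3@6, authorship ......
After op 2 (insert('b')): buffer="xbracdbpb" (len 9), cursors c1@2 c2@7 c3@9, authorship .1....2.3
After op 3 (move_left): buffer="xbracdbpb" (len 9), cursors c1@1 c2@6 c3@8, authorship .1....2.3
After op 4 (delete): buffer="bracbb" (len 6), cursors c1@0 c2@4 c3@5, authorship 1...23
After op 5 (add_cursor(4)): buffer="bracbb" (len 6), cursors c1@0 c2@4 c4@4 c3@5, authorship 1...23
Authorship (.=original, N=cursor N): 1 . . . 2 3
Index 4: author = 2

Answer: cursor 2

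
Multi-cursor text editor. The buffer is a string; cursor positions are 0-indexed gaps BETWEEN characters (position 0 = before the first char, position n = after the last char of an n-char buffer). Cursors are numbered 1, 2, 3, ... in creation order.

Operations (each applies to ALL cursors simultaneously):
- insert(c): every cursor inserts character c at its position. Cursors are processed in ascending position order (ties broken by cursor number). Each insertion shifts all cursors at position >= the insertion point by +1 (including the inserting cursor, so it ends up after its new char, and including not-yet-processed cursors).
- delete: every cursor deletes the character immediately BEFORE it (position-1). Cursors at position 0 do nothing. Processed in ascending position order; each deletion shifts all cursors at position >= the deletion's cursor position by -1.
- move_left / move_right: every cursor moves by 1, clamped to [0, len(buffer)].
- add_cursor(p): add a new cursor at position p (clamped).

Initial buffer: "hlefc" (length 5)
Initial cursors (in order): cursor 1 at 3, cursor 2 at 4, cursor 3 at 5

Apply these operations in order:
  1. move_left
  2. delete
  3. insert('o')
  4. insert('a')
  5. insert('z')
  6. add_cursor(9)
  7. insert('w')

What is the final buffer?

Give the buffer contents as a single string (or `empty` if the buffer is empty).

After op 1 (move_left): buffer="hlefc" (len 5), cursors c1@2 c2@3 c3@4, authorship .....
After op 2 (delete): buffer="hc" (len 2), cursors c1@1 c2@1 c3@1, authorship ..
After op 3 (insert('o')): buffer="hoooc" (len 5), cursors c1@4 c2@4 c3@4, authorship .123.
After op 4 (insert('a')): buffer="hoooaaac" (len 8), cursors c1@7 c2@7 c3@7, authorship .123123.
After op 5 (insert('z')): buffer="hoooaaazzzc" (len 11), cursors c1@10 c2@10 c3@10, authorship .123123123.
After op 6 (add_cursor(9)): buffer="hoooaaazzzc" (len 11), cursors c4@9 c1@10 c2@10 c3@10, authorship .123123123.
After op 7 (insert('w')): buffer="hoooaaazzwzwwwc" (len 15), cursors c4@10 c1@14 c2@14 c3@14, authorship .1231231243123.

Answer: hoooaaazzwzwwwc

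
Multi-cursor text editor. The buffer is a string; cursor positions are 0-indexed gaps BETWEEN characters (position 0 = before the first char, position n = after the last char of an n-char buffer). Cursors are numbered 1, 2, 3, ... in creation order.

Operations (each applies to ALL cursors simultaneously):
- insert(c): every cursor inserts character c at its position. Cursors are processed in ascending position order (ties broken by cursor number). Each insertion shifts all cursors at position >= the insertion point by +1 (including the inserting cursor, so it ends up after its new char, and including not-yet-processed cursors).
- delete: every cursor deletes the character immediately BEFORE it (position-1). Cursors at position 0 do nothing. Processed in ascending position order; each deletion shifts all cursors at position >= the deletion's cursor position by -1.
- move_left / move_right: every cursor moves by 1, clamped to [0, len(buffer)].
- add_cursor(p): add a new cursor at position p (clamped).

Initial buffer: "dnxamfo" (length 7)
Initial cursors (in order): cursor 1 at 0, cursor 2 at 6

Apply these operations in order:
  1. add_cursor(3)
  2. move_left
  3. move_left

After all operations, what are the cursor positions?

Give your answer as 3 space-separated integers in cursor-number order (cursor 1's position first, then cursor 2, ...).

Answer: 0 4 1

Derivation:
After op 1 (add_cursor(3)): buffer="dnxamfo" (len 7), cursors c1@0 c3@3 c2@6, authorship .......
After op 2 (move_left): buffer="dnxamfo" (len 7), cursors c1@0 c3@2 c2@5, authorship .......
After op 3 (move_left): buffer="dnxamfo" (len 7), cursors c1@0 c3@1 c2@4, authorship .......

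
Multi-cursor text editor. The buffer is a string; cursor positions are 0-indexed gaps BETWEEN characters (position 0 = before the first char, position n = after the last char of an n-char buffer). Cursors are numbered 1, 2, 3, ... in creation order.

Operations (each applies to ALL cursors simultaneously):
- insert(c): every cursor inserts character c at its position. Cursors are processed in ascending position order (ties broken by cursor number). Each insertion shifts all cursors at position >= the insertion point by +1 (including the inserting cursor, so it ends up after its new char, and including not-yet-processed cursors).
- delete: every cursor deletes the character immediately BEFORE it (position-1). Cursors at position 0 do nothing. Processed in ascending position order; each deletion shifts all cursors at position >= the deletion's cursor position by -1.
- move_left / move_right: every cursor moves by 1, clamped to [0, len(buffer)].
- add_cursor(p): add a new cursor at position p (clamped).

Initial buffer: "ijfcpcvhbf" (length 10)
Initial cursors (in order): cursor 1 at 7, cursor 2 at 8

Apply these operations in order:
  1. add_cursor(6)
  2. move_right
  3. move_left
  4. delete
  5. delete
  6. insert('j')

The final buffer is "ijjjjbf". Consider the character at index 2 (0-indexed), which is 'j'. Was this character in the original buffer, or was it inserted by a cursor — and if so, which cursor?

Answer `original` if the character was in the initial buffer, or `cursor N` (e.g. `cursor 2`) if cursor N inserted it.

Answer: cursor 1

Derivation:
After op 1 (add_cursor(6)): buffer="ijfcpcvhbf" (len 10), cursors c3@6 c1@7 c2@8, authorship ..........
After op 2 (move_right): buffer="ijfcpcvhbf" (len 10), cursors c3@7 c1@8 c2@9, authorship ..........
After op 3 (move_left): buffer="ijfcpcvhbf" (len 10), cursors c3@6 c1@7 c2@8, authorship ..........
After op 4 (delete): buffer="ijfcpbf" (len 7), cursors c1@5 c2@5 c3@5, authorship .......
After op 5 (delete): buffer="ijbf" (len 4), cursors c1@2 c2@2 c3@2, authorship ....
After op 6 (insert('j')): buffer="ijjjjbf" (len 7), cursors c1@5 c2@5 c3@5, authorship ..123..
Authorship (.=original, N=cursor N): . . 1 2 3 . .
Index 2: author = 1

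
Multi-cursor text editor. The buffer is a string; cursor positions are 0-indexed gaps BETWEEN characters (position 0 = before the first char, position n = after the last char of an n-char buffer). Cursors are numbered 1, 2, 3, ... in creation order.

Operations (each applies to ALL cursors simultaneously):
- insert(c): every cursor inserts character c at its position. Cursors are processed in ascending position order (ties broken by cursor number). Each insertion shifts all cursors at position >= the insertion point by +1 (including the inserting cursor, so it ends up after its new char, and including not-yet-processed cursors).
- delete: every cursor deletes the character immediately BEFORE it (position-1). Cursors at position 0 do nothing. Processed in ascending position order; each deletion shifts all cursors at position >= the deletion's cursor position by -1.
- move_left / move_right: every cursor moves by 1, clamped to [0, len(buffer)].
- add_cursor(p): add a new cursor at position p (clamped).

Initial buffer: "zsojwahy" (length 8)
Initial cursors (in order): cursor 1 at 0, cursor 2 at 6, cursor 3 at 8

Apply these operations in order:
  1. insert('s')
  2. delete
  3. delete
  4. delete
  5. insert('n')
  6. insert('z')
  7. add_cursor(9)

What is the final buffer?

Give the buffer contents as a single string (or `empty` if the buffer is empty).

Answer: nzzsojnnzz

Derivation:
After op 1 (insert('s')): buffer="szsojwashys" (len 11), cursors c1@1 c2@8 c3@11, authorship 1......2..3
After op 2 (delete): buffer="zsojwahy" (len 8), cursors c1@0 c2@6 c3@8, authorship ........
After op 3 (delete): buffer="zsojwh" (len 6), cursors c1@0 c2@5 c3@6, authorship ......
After op 4 (delete): buffer="zsoj" (len 4), cursors c1@0 c2@4 c3@4, authorship ....
After op 5 (insert('n')): buffer="nzsojnn" (len 7), cursors c1@1 c2@7 c3@7, authorship 1....23
After op 6 (insert('z')): buffer="nzzsojnnzz" (len 10), cursors c1@2 c2@10 c3@10, authorship 11....2323
After op 7 (add_cursor(9)): buffer="nzzsojnnzz" (len 10), cursors c1@2 c4@9 c2@10 c3@10, authorship 11....2323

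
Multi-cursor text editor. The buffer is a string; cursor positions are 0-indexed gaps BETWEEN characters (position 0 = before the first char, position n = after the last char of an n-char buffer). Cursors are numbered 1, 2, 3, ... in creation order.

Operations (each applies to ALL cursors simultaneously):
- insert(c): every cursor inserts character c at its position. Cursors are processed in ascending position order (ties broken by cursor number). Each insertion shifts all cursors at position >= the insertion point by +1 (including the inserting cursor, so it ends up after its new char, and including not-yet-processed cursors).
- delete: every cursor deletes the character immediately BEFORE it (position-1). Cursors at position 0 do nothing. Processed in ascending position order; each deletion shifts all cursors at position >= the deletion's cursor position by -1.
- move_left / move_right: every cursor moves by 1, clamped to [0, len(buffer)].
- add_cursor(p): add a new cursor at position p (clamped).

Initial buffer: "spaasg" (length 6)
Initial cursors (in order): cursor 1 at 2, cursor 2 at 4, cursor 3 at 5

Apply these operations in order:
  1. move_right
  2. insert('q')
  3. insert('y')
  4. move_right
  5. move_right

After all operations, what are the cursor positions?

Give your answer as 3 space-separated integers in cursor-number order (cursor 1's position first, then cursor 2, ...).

Answer: 7 11 12

Derivation:
After op 1 (move_right): buffer="spaasg" (len 6), cursors c1@3 c2@5 c3@6, authorship ......
After op 2 (insert('q')): buffer="spaqasqgq" (len 9), cursors c1@4 c2@7 c3@9, authorship ...1..2.3
After op 3 (insert('y')): buffer="spaqyasqygqy" (len 12), cursors c1@5 c2@9 c3@12, authorship ...11..22.33
After op 4 (move_right): buffer="spaqyasqygqy" (len 12), cursors c1@6 c2@10 c3@12, authorship ...11..22.33
After op 5 (move_right): buffer="spaqyasqygqy" (len 12), cursors c1@7 c2@11 c3@12, authorship ...11..22.33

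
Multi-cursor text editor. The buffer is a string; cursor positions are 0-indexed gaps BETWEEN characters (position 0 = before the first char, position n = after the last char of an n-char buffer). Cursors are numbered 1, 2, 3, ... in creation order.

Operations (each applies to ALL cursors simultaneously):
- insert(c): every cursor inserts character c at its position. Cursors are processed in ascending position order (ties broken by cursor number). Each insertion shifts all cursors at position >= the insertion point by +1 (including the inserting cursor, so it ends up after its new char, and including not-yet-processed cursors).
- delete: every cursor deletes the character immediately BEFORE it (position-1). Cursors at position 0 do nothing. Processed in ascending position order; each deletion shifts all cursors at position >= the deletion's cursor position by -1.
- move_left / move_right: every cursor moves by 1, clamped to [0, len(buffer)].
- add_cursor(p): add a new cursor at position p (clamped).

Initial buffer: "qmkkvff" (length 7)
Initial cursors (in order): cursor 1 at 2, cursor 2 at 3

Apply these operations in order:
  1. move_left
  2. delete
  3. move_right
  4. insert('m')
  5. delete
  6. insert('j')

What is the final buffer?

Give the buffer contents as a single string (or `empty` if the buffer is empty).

Answer: kjjkvff

Derivation:
After op 1 (move_left): buffer="qmkkvff" (len 7), cursors c1@1 c2@2, authorship .......
After op 2 (delete): buffer="kkvff" (len 5), cursors c1@0 c2@0, authorship .....
After op 3 (move_right): buffer="kkvff" (len 5), cursors c1@1 c2@1, authorship .....
After op 4 (insert('m')): buffer="kmmkvff" (len 7), cursors c1@3 c2@3, authorship .12....
After op 5 (delete): buffer="kkvff" (len 5), cursors c1@1 c2@1, authorship .....
After op 6 (insert('j')): buffer="kjjkvff" (len 7), cursors c1@3 c2@3, authorship .12....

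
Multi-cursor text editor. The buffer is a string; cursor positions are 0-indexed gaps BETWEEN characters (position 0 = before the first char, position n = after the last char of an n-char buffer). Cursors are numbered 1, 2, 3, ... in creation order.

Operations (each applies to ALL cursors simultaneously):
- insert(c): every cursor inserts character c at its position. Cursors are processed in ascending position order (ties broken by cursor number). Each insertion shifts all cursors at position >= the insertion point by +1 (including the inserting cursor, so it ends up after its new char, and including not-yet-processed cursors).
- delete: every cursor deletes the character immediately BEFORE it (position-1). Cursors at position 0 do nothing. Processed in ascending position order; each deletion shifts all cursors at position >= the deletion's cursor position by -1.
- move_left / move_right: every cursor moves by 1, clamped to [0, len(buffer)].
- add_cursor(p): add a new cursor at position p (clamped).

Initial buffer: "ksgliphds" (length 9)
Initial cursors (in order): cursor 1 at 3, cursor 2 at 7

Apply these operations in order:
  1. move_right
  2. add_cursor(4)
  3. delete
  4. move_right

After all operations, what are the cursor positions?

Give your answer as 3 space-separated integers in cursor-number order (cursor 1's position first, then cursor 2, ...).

Answer: 3 6 3

Derivation:
After op 1 (move_right): buffer="ksgliphds" (len 9), cursors c1@4 c2@8, authorship .........
After op 2 (add_cursor(4)): buffer="ksgliphds" (len 9), cursors c1@4 c3@4 c2@8, authorship .........
After op 3 (delete): buffer="ksiphs" (len 6), cursors c1@2 c3@2 c2@5, authorship ......
After op 4 (move_right): buffer="ksiphs" (len 6), cursors c1@3 c3@3 c2@6, authorship ......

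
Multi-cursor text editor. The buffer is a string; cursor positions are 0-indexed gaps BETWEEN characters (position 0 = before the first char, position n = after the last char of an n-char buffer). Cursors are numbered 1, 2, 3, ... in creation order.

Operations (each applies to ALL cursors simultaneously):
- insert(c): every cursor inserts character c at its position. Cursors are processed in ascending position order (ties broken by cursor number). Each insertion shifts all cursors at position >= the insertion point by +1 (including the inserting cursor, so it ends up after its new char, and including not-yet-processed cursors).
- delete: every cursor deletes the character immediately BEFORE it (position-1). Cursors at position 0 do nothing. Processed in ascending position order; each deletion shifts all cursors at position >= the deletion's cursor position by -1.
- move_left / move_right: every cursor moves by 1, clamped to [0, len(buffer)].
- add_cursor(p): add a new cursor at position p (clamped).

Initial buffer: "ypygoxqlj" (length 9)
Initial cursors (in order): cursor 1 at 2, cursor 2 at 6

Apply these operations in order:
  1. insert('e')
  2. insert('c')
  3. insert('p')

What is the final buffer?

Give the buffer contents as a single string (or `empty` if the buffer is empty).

After op 1 (insert('e')): buffer="ypeygoxeqlj" (len 11), cursors c1@3 c2@8, authorship ..1....2...
After op 2 (insert('c')): buffer="ypecygoxecqlj" (len 13), cursors c1@4 c2@10, authorship ..11....22...
After op 3 (insert('p')): buffer="ypecpygoxecpqlj" (len 15), cursors c1@5 c2@12, authorship ..111....222...

Answer: ypecpygoxecpqlj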